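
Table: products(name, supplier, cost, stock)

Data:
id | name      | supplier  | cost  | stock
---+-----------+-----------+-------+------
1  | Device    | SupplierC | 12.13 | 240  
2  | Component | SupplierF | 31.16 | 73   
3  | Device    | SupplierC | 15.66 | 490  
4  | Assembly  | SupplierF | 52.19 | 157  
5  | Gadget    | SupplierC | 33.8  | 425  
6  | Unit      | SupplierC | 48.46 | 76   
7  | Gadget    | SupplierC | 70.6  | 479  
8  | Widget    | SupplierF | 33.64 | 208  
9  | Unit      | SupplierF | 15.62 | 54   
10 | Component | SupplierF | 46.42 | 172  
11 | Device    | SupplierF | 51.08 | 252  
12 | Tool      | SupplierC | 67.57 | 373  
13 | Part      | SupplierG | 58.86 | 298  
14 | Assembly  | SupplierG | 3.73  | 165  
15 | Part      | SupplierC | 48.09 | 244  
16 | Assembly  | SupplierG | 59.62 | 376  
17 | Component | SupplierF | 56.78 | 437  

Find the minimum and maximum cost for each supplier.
SELECT supplier, MIN(cost), MAX(cost)
FROM products
GROUP BY supplier

Result:
  SupplierC: min=12.13, max=70.60
  SupplierF: min=15.62, max=56.78
  SupplierG: min=3.73, max=59.62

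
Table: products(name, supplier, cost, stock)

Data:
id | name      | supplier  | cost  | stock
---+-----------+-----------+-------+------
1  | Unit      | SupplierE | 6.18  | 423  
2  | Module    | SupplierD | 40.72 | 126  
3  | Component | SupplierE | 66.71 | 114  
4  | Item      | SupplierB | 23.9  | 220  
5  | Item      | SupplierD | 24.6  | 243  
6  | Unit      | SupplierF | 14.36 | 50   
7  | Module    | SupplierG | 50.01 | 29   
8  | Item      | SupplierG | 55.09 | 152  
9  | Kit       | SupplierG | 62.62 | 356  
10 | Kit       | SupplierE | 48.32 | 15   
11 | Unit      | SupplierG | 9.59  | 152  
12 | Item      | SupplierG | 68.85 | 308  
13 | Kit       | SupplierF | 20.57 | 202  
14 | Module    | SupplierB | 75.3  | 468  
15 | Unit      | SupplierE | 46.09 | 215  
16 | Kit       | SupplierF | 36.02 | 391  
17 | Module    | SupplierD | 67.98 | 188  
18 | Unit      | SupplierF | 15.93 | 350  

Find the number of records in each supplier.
SELECT supplier, COUNT(*) as count
FROM products
GROUP BY supplier

Result:
  SupplierB: 2
  SupplierD: 3
  SupplierE: 4
  SupplierF: 4
  SupplierG: 5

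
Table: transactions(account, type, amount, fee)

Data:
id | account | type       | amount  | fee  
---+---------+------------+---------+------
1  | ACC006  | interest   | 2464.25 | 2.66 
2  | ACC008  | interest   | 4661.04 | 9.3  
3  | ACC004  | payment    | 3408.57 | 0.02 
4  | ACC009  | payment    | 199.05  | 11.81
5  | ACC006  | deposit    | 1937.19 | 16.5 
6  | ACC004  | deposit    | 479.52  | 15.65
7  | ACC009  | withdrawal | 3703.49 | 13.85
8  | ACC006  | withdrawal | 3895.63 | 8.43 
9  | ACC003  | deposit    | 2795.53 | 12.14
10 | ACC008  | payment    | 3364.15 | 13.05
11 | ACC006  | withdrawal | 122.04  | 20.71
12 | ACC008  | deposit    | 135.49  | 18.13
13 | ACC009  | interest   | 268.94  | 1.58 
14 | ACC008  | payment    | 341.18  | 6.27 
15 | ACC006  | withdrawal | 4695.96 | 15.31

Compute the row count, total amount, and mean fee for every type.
SELECT type,
       COUNT(*) as cnt,
       SUM(amount) as total_amount,
       AVG(fee) as avg_fee
FROM transactions
GROUP BY type

Result:
  deposit: 4 records, 5347.73 total amount, 15.61 avg fee
  interest: 3 records, 7394.23 total amount, 4.51 avg fee
  payment: 4 records, 7312.95 total amount, 7.79 avg fee
  withdrawal: 4 records, 12417.12 total amount, 14.58 avg fee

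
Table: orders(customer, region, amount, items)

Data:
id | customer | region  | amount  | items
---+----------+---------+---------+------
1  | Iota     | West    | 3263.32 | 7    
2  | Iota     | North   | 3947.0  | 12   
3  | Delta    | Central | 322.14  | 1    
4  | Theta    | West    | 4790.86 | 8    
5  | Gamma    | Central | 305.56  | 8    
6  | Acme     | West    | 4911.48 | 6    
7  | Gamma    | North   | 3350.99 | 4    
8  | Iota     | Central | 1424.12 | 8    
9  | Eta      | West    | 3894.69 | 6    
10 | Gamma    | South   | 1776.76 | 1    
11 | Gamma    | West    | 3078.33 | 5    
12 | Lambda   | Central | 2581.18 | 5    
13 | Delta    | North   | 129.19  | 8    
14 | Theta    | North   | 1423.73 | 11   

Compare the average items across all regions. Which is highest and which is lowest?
SELECT region, AVG(items)
FROM orders
GROUP BY region
ORDER BY AVG(items)

All groups:
  South: 1.00
  Central: 5.50
  West: 6.40
  North: 8.75

Highest: North (8.75)
Lowest: South (1.00)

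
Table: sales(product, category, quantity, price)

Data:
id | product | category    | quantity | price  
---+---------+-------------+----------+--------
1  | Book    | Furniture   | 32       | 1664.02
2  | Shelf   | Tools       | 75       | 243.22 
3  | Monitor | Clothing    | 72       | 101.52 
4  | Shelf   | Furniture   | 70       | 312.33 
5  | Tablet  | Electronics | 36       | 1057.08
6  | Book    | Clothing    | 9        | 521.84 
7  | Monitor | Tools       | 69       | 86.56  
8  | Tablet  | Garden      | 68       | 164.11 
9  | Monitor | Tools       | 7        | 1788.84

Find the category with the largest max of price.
SELECT category, MAX(price) as val
FROM sales
GROUP BY category
ORDER BY val DESC
LIMIT 1

Result: Tools with max(price) = 1788.84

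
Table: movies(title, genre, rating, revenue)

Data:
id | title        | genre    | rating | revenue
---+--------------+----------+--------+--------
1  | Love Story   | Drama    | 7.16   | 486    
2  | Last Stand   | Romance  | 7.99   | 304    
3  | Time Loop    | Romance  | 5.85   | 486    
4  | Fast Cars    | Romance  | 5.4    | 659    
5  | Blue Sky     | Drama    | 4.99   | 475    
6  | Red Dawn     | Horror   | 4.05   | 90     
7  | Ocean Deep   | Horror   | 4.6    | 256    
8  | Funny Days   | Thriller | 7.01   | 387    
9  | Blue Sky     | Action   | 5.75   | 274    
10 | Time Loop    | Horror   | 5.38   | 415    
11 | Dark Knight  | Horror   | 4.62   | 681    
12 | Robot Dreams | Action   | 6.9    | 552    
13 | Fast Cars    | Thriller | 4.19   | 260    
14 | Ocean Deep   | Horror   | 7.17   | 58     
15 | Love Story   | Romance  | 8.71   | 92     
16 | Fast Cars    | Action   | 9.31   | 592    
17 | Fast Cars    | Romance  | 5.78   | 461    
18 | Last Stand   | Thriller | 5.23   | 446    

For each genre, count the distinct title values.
SELECT genre, COUNT(DISTINCT title)
FROM movies
GROUP BY genre

Result:
  Action: 3 distinct
  Drama: 2 distinct
  Horror: 4 distinct
  Romance: 4 distinct
  Thriller: 3 distinct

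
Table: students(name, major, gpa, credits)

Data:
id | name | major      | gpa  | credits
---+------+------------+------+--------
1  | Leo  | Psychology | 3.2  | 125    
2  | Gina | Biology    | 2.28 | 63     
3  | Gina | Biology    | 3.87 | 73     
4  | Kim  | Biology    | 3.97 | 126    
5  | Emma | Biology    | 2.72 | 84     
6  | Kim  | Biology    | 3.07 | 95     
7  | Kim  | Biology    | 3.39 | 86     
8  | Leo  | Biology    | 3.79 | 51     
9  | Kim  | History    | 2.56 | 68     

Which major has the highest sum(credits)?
SELECT major, SUM(credits) as val
FROM students
GROUP BY major
ORDER BY val DESC
LIMIT 1

Result: Biology with sum(credits) = 578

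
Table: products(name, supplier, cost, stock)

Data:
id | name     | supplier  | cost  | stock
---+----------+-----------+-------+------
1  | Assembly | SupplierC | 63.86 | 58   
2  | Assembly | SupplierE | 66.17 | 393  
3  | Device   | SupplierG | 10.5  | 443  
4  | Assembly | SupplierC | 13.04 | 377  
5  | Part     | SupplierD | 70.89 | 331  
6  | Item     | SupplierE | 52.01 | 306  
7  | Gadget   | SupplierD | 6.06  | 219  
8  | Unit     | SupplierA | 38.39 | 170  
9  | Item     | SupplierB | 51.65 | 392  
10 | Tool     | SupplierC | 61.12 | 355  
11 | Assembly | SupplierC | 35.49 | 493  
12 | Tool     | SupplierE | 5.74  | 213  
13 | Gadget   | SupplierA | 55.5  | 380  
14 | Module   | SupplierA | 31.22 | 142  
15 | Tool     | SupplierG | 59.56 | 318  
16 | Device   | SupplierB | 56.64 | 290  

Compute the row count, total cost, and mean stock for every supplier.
SELECT supplier,
       COUNT(*) as cnt,
       SUM(cost) as total_cost,
       AVG(stock) as avg_stock
FROM products
GROUP BY supplier

Result:
  SupplierA: 3 records, 125.11 total cost, 230.67 avg stock
  SupplierB: 2 records, 108.29 total cost, 341.00 avg stock
  SupplierC: 4 records, 173.51 total cost, 320.75 avg stock
  SupplierD: 2 records, 76.95 total cost, 275.00 avg stock
  SupplierE: 3 records, 123.92 total cost, 304.00 avg stock
  SupplierG: 2 records, 70.06 total cost, 380.50 avg stock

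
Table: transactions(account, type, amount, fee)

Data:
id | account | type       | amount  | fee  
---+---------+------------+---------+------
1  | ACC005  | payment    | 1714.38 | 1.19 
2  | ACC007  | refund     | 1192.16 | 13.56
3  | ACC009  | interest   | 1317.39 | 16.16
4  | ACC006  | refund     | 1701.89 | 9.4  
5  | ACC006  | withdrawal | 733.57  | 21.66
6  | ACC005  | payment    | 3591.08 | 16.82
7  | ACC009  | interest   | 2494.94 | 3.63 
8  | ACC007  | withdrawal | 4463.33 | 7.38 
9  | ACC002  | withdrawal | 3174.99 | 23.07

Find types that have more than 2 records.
SELECT type, COUNT(*) as cnt
FROM transactions
GROUP BY type
HAVING COUNT(*) > 2

Result:
  withdrawal: 3

Note: HAVING filters groups after aggregation, WHERE filters rows before.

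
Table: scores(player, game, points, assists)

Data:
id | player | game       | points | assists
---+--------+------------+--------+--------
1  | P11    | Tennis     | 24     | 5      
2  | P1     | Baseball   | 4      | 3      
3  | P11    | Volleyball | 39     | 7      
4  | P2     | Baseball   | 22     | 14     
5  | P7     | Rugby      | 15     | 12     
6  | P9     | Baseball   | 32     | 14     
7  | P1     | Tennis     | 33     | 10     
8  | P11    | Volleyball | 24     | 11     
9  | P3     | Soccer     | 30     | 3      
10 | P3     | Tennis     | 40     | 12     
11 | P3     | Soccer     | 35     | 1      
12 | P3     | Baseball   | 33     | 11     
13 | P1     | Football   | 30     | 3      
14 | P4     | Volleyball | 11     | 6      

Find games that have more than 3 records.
SELECT game, COUNT(*) as cnt
FROM scores
GROUP BY game
HAVING COUNT(*) > 3

Result:
  Baseball: 4

Note: HAVING filters groups after aggregation, WHERE filters rows before.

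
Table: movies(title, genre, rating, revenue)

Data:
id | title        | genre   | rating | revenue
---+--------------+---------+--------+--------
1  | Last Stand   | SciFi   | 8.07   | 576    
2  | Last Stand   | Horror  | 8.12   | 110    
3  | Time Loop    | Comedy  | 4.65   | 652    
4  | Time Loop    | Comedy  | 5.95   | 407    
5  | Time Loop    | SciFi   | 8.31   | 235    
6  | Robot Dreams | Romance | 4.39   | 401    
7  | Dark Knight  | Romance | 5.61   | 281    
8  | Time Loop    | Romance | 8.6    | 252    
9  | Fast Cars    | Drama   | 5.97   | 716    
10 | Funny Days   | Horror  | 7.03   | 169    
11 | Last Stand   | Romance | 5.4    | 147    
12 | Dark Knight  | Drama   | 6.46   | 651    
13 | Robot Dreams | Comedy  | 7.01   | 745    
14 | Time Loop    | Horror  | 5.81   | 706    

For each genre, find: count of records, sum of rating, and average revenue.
SELECT genre,
       COUNT(*) as cnt,
       SUM(rating) as total_rating,
       AVG(revenue) as avg_revenue
FROM movies
GROUP BY genre

Result:
  Comedy: 3 records, 17.61 total rating, 601.33 avg revenue
  Drama: 2 records, 12.43 total rating, 683.50 avg revenue
  Horror: 3 records, 20.96 total rating, 328.33 avg revenue
  Romance: 4 records, 24.00 total rating, 270.25 avg revenue
  SciFi: 2 records, 16.38 total rating, 405.50 avg revenue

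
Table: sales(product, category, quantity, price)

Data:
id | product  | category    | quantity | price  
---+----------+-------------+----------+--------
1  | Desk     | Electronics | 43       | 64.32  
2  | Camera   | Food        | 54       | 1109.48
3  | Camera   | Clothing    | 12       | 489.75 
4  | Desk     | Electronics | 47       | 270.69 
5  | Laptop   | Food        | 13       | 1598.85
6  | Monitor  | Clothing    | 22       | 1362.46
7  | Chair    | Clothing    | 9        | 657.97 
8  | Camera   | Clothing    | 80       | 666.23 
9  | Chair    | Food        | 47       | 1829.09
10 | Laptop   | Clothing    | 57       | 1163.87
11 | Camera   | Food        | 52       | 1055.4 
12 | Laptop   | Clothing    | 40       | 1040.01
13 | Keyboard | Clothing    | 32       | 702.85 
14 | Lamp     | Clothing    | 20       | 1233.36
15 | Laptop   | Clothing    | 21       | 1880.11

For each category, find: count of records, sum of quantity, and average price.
SELECT category,
       COUNT(*) as cnt,
       SUM(quantity) as total_quantity,
       AVG(price) as avg_price
FROM sales
GROUP BY category

Result:
  Clothing: 9 records, 293 total quantity, 1021.85 avg price
  Electronics: 2 records, 90 total quantity, 167.51 avg price
  Food: 4 records, 166 total quantity, 1398.21 avg price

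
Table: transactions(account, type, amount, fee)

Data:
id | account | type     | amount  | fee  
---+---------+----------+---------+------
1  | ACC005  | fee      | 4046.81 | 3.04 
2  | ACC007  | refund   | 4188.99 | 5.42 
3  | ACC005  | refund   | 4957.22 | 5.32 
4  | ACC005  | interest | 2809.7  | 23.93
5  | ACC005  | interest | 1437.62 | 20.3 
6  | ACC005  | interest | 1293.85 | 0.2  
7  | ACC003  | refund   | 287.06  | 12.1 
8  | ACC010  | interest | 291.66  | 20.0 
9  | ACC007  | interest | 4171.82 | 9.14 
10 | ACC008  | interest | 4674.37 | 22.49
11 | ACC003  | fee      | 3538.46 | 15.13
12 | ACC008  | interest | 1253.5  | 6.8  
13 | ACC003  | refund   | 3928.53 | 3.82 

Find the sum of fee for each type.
SELECT type, SUM(fee) as result
FROM transactions
GROUP BY type

Result:
  fee: 18.17
  interest: 102.86
  refund: 26.66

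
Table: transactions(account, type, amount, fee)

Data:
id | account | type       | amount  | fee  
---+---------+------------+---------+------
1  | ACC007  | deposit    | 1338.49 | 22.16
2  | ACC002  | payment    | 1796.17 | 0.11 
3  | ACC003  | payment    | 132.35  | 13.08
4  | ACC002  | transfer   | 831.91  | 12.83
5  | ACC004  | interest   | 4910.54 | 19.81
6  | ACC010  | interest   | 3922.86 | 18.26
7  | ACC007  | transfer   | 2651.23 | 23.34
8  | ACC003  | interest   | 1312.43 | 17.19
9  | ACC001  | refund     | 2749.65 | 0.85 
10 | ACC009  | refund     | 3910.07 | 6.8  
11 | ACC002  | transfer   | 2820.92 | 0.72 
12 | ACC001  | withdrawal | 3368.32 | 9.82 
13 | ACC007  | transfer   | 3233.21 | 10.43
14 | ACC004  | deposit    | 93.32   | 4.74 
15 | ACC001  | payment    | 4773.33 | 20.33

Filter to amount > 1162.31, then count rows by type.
SELECT type, COUNT(*)
FROM transactions
WHERE amount > 1162.31
GROUP BY type

Note: WHERE filters rows before grouping.

Result:
  deposit: 1
  interest: 3
  payment: 2
  refund: 2
  transfer: 3
  withdrawal: 1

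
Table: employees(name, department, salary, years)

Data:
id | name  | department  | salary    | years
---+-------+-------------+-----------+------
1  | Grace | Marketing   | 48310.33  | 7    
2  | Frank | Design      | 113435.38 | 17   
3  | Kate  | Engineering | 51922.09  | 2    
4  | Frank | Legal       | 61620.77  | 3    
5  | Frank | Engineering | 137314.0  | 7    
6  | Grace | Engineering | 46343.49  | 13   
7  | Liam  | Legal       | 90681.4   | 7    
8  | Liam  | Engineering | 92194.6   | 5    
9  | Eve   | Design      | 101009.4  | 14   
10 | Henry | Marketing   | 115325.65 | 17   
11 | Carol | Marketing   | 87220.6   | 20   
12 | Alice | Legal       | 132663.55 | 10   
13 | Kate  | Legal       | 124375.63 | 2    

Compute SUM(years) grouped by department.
SELECT department, SUM(years) as result
FROM employees
GROUP BY department

Result:
  Design: 31
  Engineering: 27
  Legal: 22
  Marketing: 44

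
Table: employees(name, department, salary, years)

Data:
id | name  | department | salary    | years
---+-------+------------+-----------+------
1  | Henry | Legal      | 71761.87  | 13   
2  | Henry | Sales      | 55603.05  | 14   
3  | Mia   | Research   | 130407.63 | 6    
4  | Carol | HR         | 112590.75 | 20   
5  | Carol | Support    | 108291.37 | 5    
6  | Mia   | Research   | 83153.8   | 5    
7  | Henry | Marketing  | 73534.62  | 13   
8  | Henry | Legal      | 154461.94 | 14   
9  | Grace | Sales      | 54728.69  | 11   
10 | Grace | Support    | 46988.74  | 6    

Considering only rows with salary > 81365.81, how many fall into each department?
SELECT department, COUNT(*)
FROM employees
WHERE salary > 81365.81
GROUP BY department

Note: WHERE filters rows before grouping.

Result:
  HR: 1
  Legal: 1
  Research: 2
  Support: 1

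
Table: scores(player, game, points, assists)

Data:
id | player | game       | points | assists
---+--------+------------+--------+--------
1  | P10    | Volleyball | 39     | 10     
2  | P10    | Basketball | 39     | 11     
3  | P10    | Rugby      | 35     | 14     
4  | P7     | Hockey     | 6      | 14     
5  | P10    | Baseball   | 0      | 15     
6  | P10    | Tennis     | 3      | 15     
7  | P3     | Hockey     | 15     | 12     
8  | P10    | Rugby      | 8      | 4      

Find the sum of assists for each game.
SELECT game, SUM(assists) as result
FROM scores
GROUP BY game

Result:
  Baseball: 15
  Basketball: 11
  Hockey: 26
  Rugby: 18
  Tennis: 15
  Volleyball: 10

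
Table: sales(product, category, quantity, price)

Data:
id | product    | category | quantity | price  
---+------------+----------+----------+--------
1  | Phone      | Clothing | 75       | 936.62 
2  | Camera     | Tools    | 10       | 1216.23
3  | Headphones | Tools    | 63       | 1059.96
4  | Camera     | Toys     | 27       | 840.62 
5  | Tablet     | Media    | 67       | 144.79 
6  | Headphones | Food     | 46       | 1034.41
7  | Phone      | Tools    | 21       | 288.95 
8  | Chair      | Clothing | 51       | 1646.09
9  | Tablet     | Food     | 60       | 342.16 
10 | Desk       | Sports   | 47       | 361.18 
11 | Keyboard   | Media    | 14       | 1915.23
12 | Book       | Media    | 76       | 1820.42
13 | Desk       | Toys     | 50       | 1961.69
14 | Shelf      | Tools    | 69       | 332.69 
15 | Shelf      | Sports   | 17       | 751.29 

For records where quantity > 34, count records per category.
SELECT category, COUNT(*)
FROM sales
WHERE quantity > 34
GROUP BY category

Note: WHERE filters rows before grouping.

Result:
  Clothing: 2
  Food: 2
  Media: 2
  Sports: 1
  Tools: 2
  Toys: 1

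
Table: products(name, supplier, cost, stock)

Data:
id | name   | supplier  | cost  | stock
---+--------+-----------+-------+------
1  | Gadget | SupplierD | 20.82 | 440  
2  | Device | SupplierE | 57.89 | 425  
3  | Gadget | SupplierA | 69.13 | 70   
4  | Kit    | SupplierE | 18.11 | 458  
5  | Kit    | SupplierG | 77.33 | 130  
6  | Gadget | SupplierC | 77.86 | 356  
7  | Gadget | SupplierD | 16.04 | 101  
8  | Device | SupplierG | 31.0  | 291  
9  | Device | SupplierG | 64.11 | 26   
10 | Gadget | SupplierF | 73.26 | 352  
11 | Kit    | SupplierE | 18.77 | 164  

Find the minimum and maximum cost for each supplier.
SELECT supplier, MIN(cost), MAX(cost)
FROM products
GROUP BY supplier

Result:
  SupplierA: min=69.13, max=69.13
  SupplierC: min=77.86, max=77.86
  SupplierD: min=16.04, max=20.82
  SupplierE: min=18.11, max=57.89
  SupplierF: min=73.26, max=73.26
  SupplierG: min=31.00, max=77.33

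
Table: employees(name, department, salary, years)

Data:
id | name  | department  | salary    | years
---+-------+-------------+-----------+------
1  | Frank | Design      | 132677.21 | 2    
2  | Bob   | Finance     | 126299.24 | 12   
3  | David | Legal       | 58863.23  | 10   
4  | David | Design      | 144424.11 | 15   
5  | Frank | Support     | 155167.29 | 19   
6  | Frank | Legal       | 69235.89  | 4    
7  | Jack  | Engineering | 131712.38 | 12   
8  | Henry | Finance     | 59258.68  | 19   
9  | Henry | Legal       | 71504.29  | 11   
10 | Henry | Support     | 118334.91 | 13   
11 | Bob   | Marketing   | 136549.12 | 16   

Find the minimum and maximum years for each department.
SELECT department, MIN(years), MAX(years)
FROM employees
GROUP BY department

Result:
  Design: min=2, max=15
  Engineering: min=12, max=12
  Finance: min=12, max=19
  Legal: min=4, max=11
  Marketing: min=16, max=16
  Support: min=13, max=19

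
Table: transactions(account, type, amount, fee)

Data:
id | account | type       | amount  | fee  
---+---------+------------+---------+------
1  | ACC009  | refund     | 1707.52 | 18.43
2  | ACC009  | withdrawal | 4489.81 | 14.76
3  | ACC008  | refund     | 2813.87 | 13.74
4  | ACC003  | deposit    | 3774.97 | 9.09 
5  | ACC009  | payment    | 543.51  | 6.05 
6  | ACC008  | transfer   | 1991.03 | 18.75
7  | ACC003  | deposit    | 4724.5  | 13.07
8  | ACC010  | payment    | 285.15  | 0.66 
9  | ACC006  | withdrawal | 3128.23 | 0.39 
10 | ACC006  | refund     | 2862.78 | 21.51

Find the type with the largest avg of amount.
SELECT type, AVG(amount) as val
FROM transactions
GROUP BY type
ORDER BY val DESC
LIMIT 1

Result: deposit with avg(amount) = 4249.74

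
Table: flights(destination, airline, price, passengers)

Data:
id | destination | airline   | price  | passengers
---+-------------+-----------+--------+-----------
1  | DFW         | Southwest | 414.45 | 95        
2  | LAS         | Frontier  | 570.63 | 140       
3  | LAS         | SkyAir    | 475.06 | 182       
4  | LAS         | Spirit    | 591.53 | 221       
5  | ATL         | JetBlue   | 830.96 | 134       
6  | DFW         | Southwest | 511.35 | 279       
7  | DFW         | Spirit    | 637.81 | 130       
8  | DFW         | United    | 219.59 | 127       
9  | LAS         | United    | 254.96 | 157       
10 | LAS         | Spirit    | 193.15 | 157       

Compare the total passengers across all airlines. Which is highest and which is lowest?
SELECT airline, SUM(passengers)
FROM flights
GROUP BY airline
ORDER BY SUM(passengers)

All groups:
  JetBlue: 134
  Frontier: 140
  SkyAir: 182
  United: 284
  Southwest: 374
  Spirit: 508

Highest: Spirit (508)
Lowest: JetBlue (134)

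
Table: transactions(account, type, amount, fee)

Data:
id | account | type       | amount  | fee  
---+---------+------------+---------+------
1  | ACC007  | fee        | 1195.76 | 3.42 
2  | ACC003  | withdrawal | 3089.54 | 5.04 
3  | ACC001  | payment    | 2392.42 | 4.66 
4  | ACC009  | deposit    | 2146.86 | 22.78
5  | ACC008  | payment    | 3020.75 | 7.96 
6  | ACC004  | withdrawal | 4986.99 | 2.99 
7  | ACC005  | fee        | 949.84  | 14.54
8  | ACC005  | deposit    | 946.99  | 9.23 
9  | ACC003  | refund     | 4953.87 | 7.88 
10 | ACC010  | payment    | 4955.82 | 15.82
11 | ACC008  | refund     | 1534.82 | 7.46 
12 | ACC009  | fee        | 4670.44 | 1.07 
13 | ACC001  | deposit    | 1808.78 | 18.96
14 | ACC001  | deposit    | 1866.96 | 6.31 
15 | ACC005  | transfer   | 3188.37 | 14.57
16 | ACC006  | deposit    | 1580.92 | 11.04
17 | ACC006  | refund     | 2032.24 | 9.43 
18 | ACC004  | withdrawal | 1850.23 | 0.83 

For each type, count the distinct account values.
SELECT type, COUNT(DISTINCT account)
FROM transactions
GROUP BY type

Result:
  deposit: 4 distinct
  fee: 3 distinct
  payment: 3 distinct
  refund: 3 distinct
  transfer: 1 distinct
  withdrawal: 2 distinct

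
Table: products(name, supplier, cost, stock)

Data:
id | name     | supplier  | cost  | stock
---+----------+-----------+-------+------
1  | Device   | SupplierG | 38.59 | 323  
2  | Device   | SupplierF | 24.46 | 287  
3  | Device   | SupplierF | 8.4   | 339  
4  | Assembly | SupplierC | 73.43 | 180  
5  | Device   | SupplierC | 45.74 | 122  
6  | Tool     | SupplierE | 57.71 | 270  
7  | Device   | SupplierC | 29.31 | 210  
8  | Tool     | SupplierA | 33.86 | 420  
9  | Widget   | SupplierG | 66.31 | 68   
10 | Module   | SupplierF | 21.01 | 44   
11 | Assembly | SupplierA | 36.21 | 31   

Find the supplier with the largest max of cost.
SELECT supplier, MAX(cost) as val
FROM products
GROUP BY supplier
ORDER BY val DESC
LIMIT 1

Result: SupplierC with max(cost) = 73.43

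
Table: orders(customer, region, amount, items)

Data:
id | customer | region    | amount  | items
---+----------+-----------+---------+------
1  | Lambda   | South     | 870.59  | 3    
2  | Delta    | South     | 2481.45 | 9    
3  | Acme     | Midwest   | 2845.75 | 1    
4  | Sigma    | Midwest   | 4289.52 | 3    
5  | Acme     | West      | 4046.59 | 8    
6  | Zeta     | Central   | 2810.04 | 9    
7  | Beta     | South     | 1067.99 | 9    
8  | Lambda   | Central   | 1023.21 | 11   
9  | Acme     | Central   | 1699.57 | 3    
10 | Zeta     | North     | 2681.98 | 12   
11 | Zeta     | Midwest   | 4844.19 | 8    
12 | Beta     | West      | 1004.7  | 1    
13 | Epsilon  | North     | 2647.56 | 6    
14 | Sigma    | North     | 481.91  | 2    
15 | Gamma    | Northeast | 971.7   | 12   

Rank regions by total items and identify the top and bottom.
SELECT region, SUM(items)
FROM orders
GROUP BY region
ORDER BY SUM(items)

All groups:
  West: 9
  Midwest: 12
  Northeast: 12
  North: 20
  South: 21
  Central: 23

Highest: Central (23)
Lowest: West (9)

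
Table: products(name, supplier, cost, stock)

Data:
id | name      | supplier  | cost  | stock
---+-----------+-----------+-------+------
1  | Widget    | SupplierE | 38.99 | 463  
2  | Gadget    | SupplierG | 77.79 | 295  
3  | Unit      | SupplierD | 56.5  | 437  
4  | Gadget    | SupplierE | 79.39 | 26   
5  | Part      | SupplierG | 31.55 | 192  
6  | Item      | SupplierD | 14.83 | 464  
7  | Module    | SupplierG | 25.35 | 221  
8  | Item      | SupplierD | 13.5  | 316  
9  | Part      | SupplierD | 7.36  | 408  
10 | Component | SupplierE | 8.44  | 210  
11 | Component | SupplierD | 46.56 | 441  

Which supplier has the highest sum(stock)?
SELECT supplier, SUM(stock) as val
FROM products
GROUP BY supplier
ORDER BY val DESC
LIMIT 1

Result: SupplierD with sum(stock) = 2066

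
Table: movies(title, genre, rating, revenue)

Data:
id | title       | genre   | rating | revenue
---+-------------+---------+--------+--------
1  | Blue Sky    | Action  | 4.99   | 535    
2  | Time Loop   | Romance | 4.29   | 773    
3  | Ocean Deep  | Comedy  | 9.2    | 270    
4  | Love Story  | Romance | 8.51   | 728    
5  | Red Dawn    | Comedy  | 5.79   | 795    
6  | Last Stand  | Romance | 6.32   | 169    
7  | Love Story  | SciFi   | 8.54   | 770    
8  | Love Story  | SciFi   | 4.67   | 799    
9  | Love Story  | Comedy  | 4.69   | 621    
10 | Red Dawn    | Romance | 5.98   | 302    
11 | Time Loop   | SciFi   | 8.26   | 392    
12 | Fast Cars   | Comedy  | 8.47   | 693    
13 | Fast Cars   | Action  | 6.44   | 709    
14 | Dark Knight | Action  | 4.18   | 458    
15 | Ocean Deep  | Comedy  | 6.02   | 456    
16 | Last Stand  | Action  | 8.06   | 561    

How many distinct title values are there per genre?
SELECT genre, COUNT(DISTINCT title)
FROM movies
GROUP BY genre

Result:
  Action: 4 distinct
  Comedy: 4 distinct
  Romance: 4 distinct
  SciFi: 2 distinct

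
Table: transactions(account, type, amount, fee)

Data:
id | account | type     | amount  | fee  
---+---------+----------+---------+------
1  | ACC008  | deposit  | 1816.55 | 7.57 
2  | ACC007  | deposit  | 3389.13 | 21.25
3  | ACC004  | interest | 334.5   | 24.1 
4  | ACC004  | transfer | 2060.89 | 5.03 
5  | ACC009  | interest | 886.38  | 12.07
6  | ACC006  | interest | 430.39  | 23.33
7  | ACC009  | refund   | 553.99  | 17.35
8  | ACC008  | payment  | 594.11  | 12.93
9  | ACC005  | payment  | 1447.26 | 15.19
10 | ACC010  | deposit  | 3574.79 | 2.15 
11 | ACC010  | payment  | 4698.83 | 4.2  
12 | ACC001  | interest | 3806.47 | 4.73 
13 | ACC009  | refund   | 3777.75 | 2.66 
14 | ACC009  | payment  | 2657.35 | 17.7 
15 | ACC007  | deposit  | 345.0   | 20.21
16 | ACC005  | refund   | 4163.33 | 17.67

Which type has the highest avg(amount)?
SELECT type, AVG(amount) as val
FROM transactions
GROUP BY type
ORDER BY val DESC
LIMIT 1

Result: refund with avg(amount) = 2831.69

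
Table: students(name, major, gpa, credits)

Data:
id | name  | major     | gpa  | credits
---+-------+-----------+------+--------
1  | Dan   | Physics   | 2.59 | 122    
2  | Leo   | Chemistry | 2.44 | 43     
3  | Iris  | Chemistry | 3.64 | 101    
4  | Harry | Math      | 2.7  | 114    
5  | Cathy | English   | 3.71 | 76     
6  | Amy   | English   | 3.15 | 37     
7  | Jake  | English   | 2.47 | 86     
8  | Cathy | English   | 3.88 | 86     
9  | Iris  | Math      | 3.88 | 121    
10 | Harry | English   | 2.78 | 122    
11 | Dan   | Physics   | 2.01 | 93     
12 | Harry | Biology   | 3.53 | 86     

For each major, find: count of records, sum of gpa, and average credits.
SELECT major,
       COUNT(*) as cnt,
       SUM(gpa) as total_gpa,
       AVG(credits) as avg_credits
FROM students
GROUP BY major

Result:
  Biology: 1 records, 3.53 total gpa, 86.00 avg credits
  Chemistry: 2 records, 6.08 total gpa, 72.00 avg credits
  English: 5 records, 15.99 total gpa, 81.40 avg credits
  Math: 2 records, 6.58 total gpa, 117.50 avg credits
  Physics: 2 records, 4.60 total gpa, 107.50 avg credits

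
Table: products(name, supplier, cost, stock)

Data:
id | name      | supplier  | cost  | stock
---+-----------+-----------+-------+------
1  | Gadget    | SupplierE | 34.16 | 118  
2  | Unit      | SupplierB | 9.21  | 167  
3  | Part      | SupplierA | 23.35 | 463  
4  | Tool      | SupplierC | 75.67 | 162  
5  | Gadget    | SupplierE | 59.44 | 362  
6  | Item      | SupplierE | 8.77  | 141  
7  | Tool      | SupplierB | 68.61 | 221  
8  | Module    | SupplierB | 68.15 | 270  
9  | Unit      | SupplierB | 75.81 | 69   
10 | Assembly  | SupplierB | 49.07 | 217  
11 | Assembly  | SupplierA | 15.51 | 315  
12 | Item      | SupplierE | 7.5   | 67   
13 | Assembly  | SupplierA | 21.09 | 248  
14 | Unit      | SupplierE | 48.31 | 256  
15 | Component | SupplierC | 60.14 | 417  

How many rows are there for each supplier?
SELECT supplier, COUNT(*) as count
FROM products
GROUP BY supplier

Result:
  SupplierA: 3
  SupplierB: 5
  SupplierC: 2
  SupplierE: 5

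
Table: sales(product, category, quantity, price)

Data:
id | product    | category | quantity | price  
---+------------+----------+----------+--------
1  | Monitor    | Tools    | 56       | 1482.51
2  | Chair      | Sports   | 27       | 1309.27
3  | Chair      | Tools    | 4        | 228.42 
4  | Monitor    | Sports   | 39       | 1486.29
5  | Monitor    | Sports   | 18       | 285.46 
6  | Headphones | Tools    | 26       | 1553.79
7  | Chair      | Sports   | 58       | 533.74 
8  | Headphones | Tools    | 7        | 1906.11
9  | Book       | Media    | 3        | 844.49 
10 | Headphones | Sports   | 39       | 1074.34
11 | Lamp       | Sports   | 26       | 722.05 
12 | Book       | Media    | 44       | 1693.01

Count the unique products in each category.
SELECT category, COUNT(DISTINCT product)
FROM sales
GROUP BY category

Result:
  Media: 1 distinct
  Sports: 4 distinct
  Tools: 3 distinct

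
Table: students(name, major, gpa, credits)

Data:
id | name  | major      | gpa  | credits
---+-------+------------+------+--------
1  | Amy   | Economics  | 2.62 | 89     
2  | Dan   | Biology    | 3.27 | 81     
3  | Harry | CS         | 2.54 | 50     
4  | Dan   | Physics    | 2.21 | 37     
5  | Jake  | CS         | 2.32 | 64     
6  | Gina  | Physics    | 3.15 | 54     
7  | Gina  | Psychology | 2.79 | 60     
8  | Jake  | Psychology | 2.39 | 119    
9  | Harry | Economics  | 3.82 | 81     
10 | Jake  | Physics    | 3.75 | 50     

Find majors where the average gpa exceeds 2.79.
SELECT major, AVG(gpa)
FROM students
GROUP BY major
HAVING AVG(gpa) > 2.79

Result:
  Biology: avg=3.27
  Economics: avg=3.22
  Physics: avg=3.04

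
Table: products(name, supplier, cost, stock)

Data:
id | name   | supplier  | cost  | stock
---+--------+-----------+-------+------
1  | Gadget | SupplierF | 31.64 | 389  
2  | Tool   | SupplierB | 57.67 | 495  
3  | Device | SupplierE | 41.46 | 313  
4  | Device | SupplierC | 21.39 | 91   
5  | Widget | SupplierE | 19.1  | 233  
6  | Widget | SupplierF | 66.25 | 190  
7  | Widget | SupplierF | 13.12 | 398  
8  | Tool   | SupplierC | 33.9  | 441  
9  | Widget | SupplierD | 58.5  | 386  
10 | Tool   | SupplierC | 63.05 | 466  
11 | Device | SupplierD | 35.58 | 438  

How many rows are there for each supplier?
SELECT supplier, COUNT(*) as count
FROM products
GROUP BY supplier

Result:
  SupplierB: 1
  SupplierC: 3
  SupplierD: 2
  SupplierE: 2
  SupplierF: 3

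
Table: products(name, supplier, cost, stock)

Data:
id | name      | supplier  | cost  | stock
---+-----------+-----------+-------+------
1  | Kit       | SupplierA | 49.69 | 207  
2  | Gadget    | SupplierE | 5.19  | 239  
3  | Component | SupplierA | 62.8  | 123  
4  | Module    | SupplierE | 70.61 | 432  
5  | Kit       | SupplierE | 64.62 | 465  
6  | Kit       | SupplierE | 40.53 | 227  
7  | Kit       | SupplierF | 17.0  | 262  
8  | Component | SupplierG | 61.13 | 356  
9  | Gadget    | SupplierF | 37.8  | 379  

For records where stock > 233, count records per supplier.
SELECT supplier, COUNT(*)
FROM products
WHERE stock > 233
GROUP BY supplier

Note: WHERE filters rows before grouping.

Result:
  SupplierE: 3
  SupplierF: 2
  SupplierG: 1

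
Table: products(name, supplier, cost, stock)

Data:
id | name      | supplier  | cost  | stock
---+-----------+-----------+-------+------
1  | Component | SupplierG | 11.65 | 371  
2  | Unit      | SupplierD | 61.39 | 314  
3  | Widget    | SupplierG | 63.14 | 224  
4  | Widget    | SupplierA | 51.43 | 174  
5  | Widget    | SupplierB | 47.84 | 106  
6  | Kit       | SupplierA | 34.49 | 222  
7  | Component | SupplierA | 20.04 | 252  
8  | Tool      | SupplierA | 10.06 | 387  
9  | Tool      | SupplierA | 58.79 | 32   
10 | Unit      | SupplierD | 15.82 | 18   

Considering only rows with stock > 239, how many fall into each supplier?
SELECT supplier, COUNT(*)
FROM products
WHERE stock > 239
GROUP BY supplier

Note: WHERE filters rows before grouping.

Result:
  SupplierA: 2
  SupplierD: 1
  SupplierG: 1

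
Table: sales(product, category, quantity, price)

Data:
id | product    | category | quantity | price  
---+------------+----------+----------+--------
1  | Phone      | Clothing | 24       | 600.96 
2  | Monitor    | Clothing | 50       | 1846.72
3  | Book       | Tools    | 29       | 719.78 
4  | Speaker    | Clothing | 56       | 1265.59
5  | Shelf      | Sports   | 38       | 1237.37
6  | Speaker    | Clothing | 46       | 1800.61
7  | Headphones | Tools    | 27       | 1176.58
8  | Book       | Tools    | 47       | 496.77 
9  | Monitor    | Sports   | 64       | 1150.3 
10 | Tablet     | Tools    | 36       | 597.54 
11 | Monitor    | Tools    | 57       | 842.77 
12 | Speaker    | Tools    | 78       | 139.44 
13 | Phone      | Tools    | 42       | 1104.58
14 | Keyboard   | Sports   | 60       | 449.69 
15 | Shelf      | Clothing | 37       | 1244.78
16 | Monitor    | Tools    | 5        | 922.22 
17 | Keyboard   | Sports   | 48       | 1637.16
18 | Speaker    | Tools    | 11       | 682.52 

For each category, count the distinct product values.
SELECT category, COUNT(DISTINCT product)
FROM sales
GROUP BY category

Result:
  Clothing: 4 distinct
  Sports: 3 distinct
  Tools: 6 distinct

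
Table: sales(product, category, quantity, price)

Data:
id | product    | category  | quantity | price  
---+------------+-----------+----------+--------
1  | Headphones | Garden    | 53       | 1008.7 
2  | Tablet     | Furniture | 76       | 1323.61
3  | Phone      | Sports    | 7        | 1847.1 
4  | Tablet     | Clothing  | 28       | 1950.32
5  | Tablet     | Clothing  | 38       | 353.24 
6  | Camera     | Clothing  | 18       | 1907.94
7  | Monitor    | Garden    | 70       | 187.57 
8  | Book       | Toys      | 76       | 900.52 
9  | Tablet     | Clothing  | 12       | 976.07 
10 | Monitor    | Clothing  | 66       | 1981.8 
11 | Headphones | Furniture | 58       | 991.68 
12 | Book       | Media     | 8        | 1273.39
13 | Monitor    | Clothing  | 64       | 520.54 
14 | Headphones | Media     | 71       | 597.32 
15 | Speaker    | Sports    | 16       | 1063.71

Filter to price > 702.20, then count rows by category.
SELECT category, COUNT(*)
FROM sales
WHERE price > 702.20
GROUP BY category

Note: WHERE filters rows before grouping.

Result:
  Clothing: 4
  Furniture: 2
  Garden: 1
  Media: 1
  Sports: 2
  Toys: 1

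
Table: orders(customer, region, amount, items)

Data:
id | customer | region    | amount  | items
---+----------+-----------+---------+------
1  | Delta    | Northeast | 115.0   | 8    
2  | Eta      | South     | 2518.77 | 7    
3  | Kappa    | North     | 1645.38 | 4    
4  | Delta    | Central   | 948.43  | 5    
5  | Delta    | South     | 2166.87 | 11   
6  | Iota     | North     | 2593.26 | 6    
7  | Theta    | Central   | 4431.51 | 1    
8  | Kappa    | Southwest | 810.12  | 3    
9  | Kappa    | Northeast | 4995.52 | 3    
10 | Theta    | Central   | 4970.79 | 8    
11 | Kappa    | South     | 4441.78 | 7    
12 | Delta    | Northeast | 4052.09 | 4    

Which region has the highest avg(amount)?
SELECT region, AVG(amount) as val
FROM orders
GROUP BY region
ORDER BY val DESC
LIMIT 1

Result: Central with avg(amount) = 3450.24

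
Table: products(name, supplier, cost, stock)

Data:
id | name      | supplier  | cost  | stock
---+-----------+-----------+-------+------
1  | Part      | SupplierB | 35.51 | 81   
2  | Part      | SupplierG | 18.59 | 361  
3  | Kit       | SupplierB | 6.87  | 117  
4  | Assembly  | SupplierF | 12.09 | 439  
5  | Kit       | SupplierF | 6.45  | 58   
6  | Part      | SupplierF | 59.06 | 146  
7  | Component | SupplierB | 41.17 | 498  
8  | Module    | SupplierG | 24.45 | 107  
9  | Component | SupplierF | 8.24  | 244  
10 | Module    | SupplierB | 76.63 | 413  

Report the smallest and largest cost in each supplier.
SELECT supplier, MIN(cost), MAX(cost)
FROM products
GROUP BY supplier

Result:
  SupplierB: min=6.87, max=76.63
  SupplierF: min=6.45, max=59.06
  SupplierG: min=18.59, max=24.45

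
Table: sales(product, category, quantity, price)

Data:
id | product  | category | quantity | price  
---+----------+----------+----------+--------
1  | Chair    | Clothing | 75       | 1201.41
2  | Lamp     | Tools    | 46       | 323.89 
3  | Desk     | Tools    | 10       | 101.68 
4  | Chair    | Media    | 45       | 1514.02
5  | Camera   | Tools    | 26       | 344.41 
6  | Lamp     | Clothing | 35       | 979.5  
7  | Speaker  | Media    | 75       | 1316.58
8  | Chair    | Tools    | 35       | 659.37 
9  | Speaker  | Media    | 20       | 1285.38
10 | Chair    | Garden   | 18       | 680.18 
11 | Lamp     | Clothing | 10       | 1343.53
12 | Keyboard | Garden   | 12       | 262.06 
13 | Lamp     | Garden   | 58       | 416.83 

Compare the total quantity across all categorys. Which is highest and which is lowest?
SELECT category, SUM(quantity)
FROM sales
GROUP BY category
ORDER BY SUM(quantity)

All groups:
  Garden: 88
  Tools: 117
  Clothing: 120
  Media: 140

Highest: Media (140)
Lowest: Garden (88)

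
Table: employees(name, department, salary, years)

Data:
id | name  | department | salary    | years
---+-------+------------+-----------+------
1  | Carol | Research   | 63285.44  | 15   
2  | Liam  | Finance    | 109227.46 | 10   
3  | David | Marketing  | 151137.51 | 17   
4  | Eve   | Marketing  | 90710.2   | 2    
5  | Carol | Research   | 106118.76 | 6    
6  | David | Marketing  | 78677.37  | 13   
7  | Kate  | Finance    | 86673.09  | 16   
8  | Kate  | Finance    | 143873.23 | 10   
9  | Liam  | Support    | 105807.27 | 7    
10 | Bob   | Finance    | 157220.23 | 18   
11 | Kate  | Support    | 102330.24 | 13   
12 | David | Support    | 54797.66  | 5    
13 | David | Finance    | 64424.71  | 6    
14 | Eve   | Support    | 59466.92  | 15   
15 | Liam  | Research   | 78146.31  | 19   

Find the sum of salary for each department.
SELECT department, SUM(salary) as result
FROM employees
GROUP BY department

Result:
  Finance: 561418.72
  Marketing: 320525.08
  Research: 247550.51
  Support: 322402.09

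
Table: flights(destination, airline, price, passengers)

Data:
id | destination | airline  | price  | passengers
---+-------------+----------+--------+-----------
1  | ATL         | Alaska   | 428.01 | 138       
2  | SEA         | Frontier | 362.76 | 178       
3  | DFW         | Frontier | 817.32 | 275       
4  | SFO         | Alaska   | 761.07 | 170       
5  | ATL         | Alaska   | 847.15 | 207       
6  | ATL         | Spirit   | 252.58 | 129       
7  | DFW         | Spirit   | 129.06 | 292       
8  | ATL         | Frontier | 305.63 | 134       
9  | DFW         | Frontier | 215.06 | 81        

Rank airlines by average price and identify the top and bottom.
SELECT airline, AVG(price)
FROM flights
GROUP BY airline
ORDER BY AVG(price)

All groups:
  Spirit: 190.82
  Frontier: 425.19
  Alaska: 678.74

Highest: Alaska (678.74)
Lowest: Spirit (190.82)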